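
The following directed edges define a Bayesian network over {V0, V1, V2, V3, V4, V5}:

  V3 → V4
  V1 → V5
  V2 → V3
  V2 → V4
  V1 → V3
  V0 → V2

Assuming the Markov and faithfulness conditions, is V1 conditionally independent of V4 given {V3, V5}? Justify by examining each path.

No

Enumerating the 2 paths from V1 to V4 and testing each for blocking by {V3, V5}:
Path 1: V1 → V3 ← V2 → V4
  V3 is a collider and V3 is conditioned on, which opens it; V2 is a fork and V2 is not conditioned on — no node blocks this path, so it is active.
Path 2: V1 → V3 → V4
  V3 is a chain here and V3 is conditioned on, so the path is blocked at V3.
Since the path V1 → V3 ← V2 → V4 is active, V1 and V4 are not d-separated given {V3, V5}.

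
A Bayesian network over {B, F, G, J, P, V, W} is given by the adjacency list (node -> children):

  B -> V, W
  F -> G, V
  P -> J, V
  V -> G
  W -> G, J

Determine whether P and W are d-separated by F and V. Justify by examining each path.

We examine all 4 paths between P and W:
  1. P → V ← B → W — V:collider[open]; B:fork[open] ⇒ active
  2. P → V ← F → G ← W — V:collider[open]; F:fork[blocks]; G:collider[blocks] ⇒ blocked
  3. P → V → G ← W — V:chain[blocks]; G:collider[blocks] ⇒ blocked
  4. P → J ← W — J:collider[blocks] ⇒ blocked
Because an active path exists, P and W are not d-separated.

No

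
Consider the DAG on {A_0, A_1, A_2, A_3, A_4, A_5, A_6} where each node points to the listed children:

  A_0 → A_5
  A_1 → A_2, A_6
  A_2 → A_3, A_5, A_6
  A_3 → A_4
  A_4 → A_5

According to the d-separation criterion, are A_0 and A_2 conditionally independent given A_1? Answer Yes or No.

Enumerating the 2 paths from A_0 to A_2 and testing each for blocking by {A_1}:
Path 1: A_0 → A_5 ← A_2
  A_5 is a collider here and neither A_5 nor any of its descendants is conditioned on, so the collider stays closed — the path is blocked at A_5.
Path 2: A_0 → A_5 ← A_4 ← A_3 ← A_2
  A_5 is a collider here and neither A_5 nor any of its descendants is conditioned on, so the collider stays closed — the path is blocked at A_5.
All paths are blocked; A_0 ⊥ A_2 | {A_1} holds.

Yes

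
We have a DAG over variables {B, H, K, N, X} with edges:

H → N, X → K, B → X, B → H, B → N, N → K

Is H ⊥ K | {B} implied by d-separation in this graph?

Enumerating the 4 paths from H to K and testing each for blocking by {B}:
Path 1: H ← B → X → K
  B is a fork here and B is conditioned on, so the path is blocked at B.
Path 2: H ← B → N → K
  B is a fork here and B is conditioned on, so the path is blocked at B.
Path 3: H → N → K
  N is a chain and N is not conditioned on — no node blocks this path, so it is active.
Path 4: H → N ← B → X → K
  N is a collider here and neither N nor any of its descendants is conditioned on, so the collider stays closed — the path is blocked at N.
Because an active path exists, H and K are not d-separated.

No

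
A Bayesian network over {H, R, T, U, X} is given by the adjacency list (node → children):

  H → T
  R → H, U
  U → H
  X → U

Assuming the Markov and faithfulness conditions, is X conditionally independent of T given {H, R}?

Yes

There are 2 undirected paths between X and T; checking each against the conditioning set {H, R}:
Path 1: X → U → H → T
  H is a chain here and H is conditioned on, so the path is blocked at H.
Path 2: X → U ← R → H → T
  R is a fork here and R is conditioned on, so the path is blocked at R.
Since every path is blocked, d-separation holds.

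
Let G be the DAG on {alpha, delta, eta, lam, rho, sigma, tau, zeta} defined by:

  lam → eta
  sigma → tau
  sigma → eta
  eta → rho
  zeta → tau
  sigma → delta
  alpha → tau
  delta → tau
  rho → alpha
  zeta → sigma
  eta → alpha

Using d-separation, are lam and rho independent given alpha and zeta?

We examine all 5 paths between lam and rho:
Path 1: lam → eta ← sigma → tau ← alpha ← rho
  tau is a collider here and neither tau nor any of its descendants is conditioned on, so the collider stays closed — the path is blocked at tau.
Path 2: lam → eta ← sigma → delta → tau ← alpha ← rho
  tau is a collider here and neither tau nor any of its descendants is conditioned on, so the collider stays closed — the path is blocked at tau.
Path 3: lam → eta ← sigma ← zeta → tau ← alpha ← rho
  zeta is a fork here and zeta is conditioned on, so the path is blocked at zeta.
Path 4: lam → eta → alpha ← rho
  eta is a chain and eta is not conditioned on; alpha is a collider and alpha is conditioned on, which opens it — no node blocks this path, so it is active.
Path 5: lam → eta → rho
  eta is a chain and eta is not conditioned on — no node blocks this path, so it is active.
Since the path lam → eta → alpha ← rho is active, lam and rho are not d-separated given {alpha, zeta}.

No — lam and rho are not d-separated given {alpha, zeta}.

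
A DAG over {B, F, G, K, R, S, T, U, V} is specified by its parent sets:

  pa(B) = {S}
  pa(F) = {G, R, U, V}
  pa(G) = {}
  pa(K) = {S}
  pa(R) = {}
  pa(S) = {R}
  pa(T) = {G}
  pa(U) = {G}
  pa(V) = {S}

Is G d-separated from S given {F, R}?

There are 4 undirected paths between G and S; checking each against the conditioning set {F, R}:
Path 1: G → F ← R → S
  R is a fork here and R is conditioned on, so the path is blocked at R.
Path 2: G → F ← V ← S
  F is a collider and F is conditioned on, which opens it; V is a chain and V is not conditioned on — no node blocks this path, so it is active.
Path 3: G → U → F ← R → S
  R is a fork here and R is conditioned on, so the path is blocked at R.
Path 4: G → U → F ← V ← S
  U is a chain and U is not conditioned on; F is a collider and F is conditioned on, which opens it; V is a chain and V is not conditioned on — no node blocks this path, so it is active.
Since the path G → F ← V ← S is active, G and S are not d-separated given {F, R}.

No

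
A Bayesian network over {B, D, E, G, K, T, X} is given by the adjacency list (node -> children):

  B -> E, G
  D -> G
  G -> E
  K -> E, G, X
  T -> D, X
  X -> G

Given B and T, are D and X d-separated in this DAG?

Yes

There are 5 undirected paths between D and X; checking each against the conditioning set {B, T}:
Path 1: D ← T → X
  T is a fork here and T is conditioned on, so the path is blocked at T.
Path 2: D → G ← B → E ← K → X
  G is a collider here and neither G nor any of its descendants is conditioned on, so the collider stays closed — the path is blocked at G.
Path 3: D → G → E ← K → X
  E is a collider here and neither E nor any of its descendants is conditioned on, so the collider stays closed — the path is blocked at E.
Path 4: D → G ← K → X
  G is a collider here and neither G nor any of its descendants is conditioned on, so the collider stays closed — the path is blocked at G.
Path 5: D → G ← X
  G is a collider here and neither G nor any of its descendants is conditioned on, so the collider stays closed — the path is blocked at G.
Since every path is blocked, d-separation holds.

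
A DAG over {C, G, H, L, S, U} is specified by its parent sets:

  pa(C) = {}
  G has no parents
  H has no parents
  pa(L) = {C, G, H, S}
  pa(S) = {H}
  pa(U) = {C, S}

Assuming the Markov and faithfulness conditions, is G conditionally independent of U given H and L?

No

We examine all 3 paths between G and U:
Path 1: G → L ← S → U
  L is a collider and L is conditioned on, which opens it; S is a fork and S is not conditioned on — no node blocks this path, so it is active.
Path 2: G → L ← H → S → U
  H is a fork here and H is conditioned on, so the path is blocked at H.
Path 3: G → L ← C → U
  L is a collider and L is conditioned on, which opens it; C is a fork and C is not conditioned on — no node blocks this path, so it is active.
At least one path is unblocked, so d-separation fails.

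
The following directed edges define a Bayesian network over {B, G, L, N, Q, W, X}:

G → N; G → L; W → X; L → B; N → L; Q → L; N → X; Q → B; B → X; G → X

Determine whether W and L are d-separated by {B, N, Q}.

Enumerating the 6 paths from W to L and testing each for blocking by {B, N, Q}:
Path 1: W → X ← B ← Q → L
  X is a collider here and neither X nor any of its descendants is conditioned on, so the collider stays closed — the path is blocked at X.
Path 2: W → X ← B ← L
  X is a collider here and neither X nor any of its descendants is conditioned on, so the collider stays closed — the path is blocked at X.
Path 3: W → X ← G → N → L
  X is a collider here and neither X nor any of its descendants is conditioned on, so the collider stays closed — the path is blocked at X.
Path 4: W → X ← G → L
  X is a collider here and neither X nor any of its descendants is conditioned on, so the collider stays closed — the path is blocked at X.
Path 5: W → X ← N ← G → L
  X is a collider here and neither X nor any of its descendants is conditioned on, so the collider stays closed — the path is blocked at X.
Path 6: W → X ← N → L
  X is a collider here and neither X nor any of its descendants is conditioned on, so the collider stays closed — the path is blocked at X.
All paths are blocked; W ⊥ L | {B, N, Q} holds.

Yes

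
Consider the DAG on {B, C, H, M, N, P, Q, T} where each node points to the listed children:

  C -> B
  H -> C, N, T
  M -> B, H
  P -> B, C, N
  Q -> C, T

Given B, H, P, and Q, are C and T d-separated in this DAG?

6 paths connect C and T; each must be blocked for d-separation to hold:
Path 1: C ← Q → T
  Q is a fork here and Q is conditioned on, so the path is blocked at Q.
Path 2: C ← P → B ← M → H → T
  P is a fork here and P is conditioned on, so the path is blocked at P.
Path 3: C ← P → N ← H → T
  P is a fork here and P is conditioned on, so the path is blocked at P.
Path 4: C → B ← M → H → T
  H is a chain here and H is conditioned on, so the path is blocked at H.
Path 5: C → B ← P → N ← H → T
  P is a fork here and P is conditioned on, so the path is blocked at P.
Path 6: C ← H → T
  H is a fork here and H is conditioned on, so the path is blocked at H.
All paths are blocked; C ⊥ T | {B, H, P, Q} holds.

Yes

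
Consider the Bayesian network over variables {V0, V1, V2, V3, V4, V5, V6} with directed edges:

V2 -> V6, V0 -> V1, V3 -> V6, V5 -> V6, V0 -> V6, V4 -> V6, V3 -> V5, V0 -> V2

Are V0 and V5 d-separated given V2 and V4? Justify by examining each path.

Yes — V0 and V5 are d-separated given {V2, V4}.

There are 4 undirected paths between V0 and V5; checking each against the conditioning set {V2, V4}:
  1. V0 → V2 → V6 ← V5 — V2:chain[blocks]; V6:collider[blocks] ⇒ blocked
  2. V0 → V2 → V6 ← V3 → V5 — V2:chain[blocks]; V6:collider[blocks]; V3:fork[open] ⇒ blocked
  3. V0 → V6 ← V5 — V6:collider[blocks] ⇒ blocked
  4. V0 → V6 ← V3 → V5 — V6:collider[blocks]; V3:fork[open] ⇒ blocked
Since every path is blocked, d-separation holds.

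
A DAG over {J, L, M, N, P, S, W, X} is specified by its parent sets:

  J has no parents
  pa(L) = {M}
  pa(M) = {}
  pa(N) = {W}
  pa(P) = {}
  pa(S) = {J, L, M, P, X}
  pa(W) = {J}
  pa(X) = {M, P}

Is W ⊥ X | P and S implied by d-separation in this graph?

Enumerating the 4 paths from W to X and testing each for blocking by {P, S}:
Path 1: W ← J → S ← L ← M → X
  J is a fork and J is not conditioned on; S is a collider and S is conditioned on, which opens it; L is a chain and L is not conditioned on; M is a fork and M is not conditioned on — no node blocks this path, so it is active.
Path 2: W ← J → S ← P → X
  P is a fork here and P is conditioned on, so the path is blocked at P.
Path 3: W ← J → S ← M → X
  J is a fork and J is not conditioned on; S is a collider and S is conditioned on, which opens it; M is a fork and M is not conditioned on — no node blocks this path, so it is active.
Path 4: W ← J → S ← X
  J is a fork and J is not conditioned on; S is a collider and S is conditioned on, which opens it — no node blocks this path, so it is active.
Because an active path exists, W and X are not d-separated.

No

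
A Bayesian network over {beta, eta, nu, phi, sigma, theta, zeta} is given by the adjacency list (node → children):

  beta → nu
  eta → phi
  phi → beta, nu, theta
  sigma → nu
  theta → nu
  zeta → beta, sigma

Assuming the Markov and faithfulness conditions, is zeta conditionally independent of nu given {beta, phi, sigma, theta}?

Yes

Enumerating the 4 paths from zeta to nu and testing each for blocking by {beta, phi, sigma, theta}:
Path 1: zeta → sigma → nu
  sigma is a chain here and sigma is conditioned on, so the path is blocked at sigma.
Path 2: zeta → beta ← phi → theta → nu
  phi is a fork here and phi is conditioned on, so the path is blocked at phi.
Path 3: zeta → beta ← phi → nu
  phi is a fork here and phi is conditioned on, so the path is blocked at phi.
Path 4: zeta → beta → nu
  beta is a chain here and beta is conditioned on, so the path is blocked at beta.
All paths are blocked; zeta ⊥ nu | {beta, phi, sigma, theta} holds.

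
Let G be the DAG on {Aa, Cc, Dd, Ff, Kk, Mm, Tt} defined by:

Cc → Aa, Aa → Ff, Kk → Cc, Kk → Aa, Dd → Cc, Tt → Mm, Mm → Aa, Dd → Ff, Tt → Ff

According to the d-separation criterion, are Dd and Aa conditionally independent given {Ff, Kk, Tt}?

There are 4 undirected paths between Dd and Aa; checking each against the conditioning set {Ff, Kk, Tt}:
Path 1: Dd → Cc → Aa
  Cc is a chain and Cc is not conditioned on — no node blocks this path, so it is active.
Path 2: Dd → Cc ← Kk → Aa
  Kk is a fork here and Kk is conditioned on, so the path is blocked at Kk.
Path 3: Dd → Ff ← Aa
  Ff is a collider and Ff is conditioned on, which opens it — no node blocks this path, so it is active.
Path 4: Dd → Ff ← Tt → Mm → Aa
  Tt is a fork here and Tt is conditioned on, so the path is blocked at Tt.
Because an active path exists, Dd and Aa are not d-separated.

No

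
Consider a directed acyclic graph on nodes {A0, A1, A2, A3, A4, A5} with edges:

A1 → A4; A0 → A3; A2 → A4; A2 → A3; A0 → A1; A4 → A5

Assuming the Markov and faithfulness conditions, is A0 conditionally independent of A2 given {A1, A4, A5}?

Yes

2 paths connect A0 and A2; each must be blocked for d-separation to hold:
  1. A0 → A1 → A4 ← A2 — A1:chain[blocks]; A4:collider[open] ⇒ blocked
  2. A0 → A3 ← A2 — A3:collider[blocks] ⇒ blocked
Since every path is blocked, d-separation holds.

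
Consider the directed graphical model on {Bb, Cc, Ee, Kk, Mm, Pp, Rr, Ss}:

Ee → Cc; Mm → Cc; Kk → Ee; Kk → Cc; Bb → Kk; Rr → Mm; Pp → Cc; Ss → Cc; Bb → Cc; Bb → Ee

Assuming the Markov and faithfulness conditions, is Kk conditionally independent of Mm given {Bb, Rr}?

There are 5 undirected paths between Kk and Mm; checking each against the conditioning set {Bb, Rr}:
Path 1: Kk ← Bb → Ee → Cc ← Mm
  Bb is a fork here and Bb is conditioned on, so the path is blocked at Bb.
Path 2: Kk ← Bb → Cc ← Mm
  Bb is a fork here and Bb is conditioned on, so the path is blocked at Bb.
Path 3: Kk → Ee ← Bb → Cc ← Mm
  Ee is a collider here and neither Ee nor any of its descendants is conditioned on, so the collider stays closed — the path is blocked at Ee.
Path 4: Kk → Ee → Cc ← Mm
  Cc is a collider here and neither Cc nor any of its descendants is conditioned on, so the collider stays closed — the path is blocked at Cc.
Path 5: Kk → Cc ← Mm
  Cc is a collider here and neither Cc nor any of its descendants is conditioned on, so the collider stays closed — the path is blocked at Cc.
Since every path is blocked, d-separation holds.

Yes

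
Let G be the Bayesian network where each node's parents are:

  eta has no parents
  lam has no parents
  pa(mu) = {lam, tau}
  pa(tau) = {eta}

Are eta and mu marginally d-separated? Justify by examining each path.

No

Only one path connects eta and mu:
  1. eta → tau → mu — tau:chain[open] ⇒ active
Because an active path exists, eta and mu are not d-separated.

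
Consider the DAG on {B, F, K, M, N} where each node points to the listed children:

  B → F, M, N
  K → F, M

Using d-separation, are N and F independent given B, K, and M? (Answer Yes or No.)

Yes

Enumerating the 2 paths from N to F and testing each for blocking by {B, K, M}:
Path 1: N ← B → F
  B is a fork here and B is conditioned on, so the path is blocked at B.
Path 2: N ← B → M ← K → F
  B is a fork here and B is conditioned on, so the path is blocked at B.
Every path is blocked, so N and F are d-separated given {B, K, M}.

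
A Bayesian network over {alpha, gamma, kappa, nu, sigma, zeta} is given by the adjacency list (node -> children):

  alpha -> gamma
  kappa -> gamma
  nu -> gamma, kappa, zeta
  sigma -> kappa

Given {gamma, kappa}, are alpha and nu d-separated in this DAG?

No

We examine all 2 paths between alpha and nu:
Path 1: alpha → gamma ← kappa ← nu
  kappa is a chain here and kappa is conditioned on, so the path is blocked at kappa.
Path 2: alpha → gamma ← nu
  gamma is a collider and gamma is conditioned on, which opens it — no node blocks this path, so it is active.
Since the path alpha → gamma ← nu is active, alpha and nu are not d-separated given {gamma, kappa}.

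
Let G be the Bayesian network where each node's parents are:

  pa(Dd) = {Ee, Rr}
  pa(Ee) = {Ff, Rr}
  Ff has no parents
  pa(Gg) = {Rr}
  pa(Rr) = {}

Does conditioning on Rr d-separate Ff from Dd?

No

Enumerating the 2 paths from Ff to Dd and testing each for blocking by {Rr}:
Path 1: Ff → Ee → Dd
  Ee is a chain and Ee is not conditioned on — no node blocks this path, so it is active.
Path 2: Ff → Ee ← Rr → Dd
  Ee is a collider here and neither Ee nor any of its descendants is conditioned on, so the collider stays closed — the path is blocked at Ee.
At least one path is unblocked, so d-separation fails.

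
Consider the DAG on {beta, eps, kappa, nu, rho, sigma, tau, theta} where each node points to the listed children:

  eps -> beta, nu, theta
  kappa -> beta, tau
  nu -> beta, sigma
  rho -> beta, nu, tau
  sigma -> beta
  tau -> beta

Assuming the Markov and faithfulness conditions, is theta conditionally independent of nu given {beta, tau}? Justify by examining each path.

There are 6 undirected paths between theta and nu; checking each against the conditioning set {beta, tau}:
  1. theta ← eps → nu — eps:fork[open] ⇒ active
  2. theta ← eps → beta ← kappa → tau ← rho → nu — eps:fork[open]; beta:collider[open]; kappa:fork[open]; tau:collider[open]; rho:fork[open] ⇒ active
  3. theta ← eps → beta ← sigma ← nu — eps:fork[open]; beta:collider[open]; sigma:chain[open] ⇒ active
  4. theta ← eps → beta ← nu — eps:fork[open]; beta:collider[open] ⇒ active
  5. theta ← eps → beta ← rho → nu — eps:fork[open]; beta:collider[open]; rho:fork[open] ⇒ active
  6. theta ← eps → beta ← tau ← rho → nu — eps:fork[open]; beta:collider[open]; tau:chain[blocks]; rho:fork[open] ⇒ blocked
Since the path theta ← eps → nu is active, theta and nu are not d-separated given {beta, tau}.

No — theta and nu are not d-separated given {beta, tau}.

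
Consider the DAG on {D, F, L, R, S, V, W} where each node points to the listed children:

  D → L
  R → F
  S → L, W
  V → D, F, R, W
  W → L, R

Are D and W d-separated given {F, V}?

Enumerating the 5 paths from D to W and testing each for blocking by {F, V}:
  1. D ← V → W — V:fork[blocks] ⇒ blocked
  2. D ← V → F ← R ← W — V:fork[blocks]; F:collider[open]; R:chain[open] ⇒ blocked
  3. D ← V → R ← W — V:fork[blocks]; R:collider[open] ⇒ blocked
  4. D → L ← W — L:collider[blocks] ⇒ blocked
  5. D → L ← S → W — L:collider[blocks]; S:fork[open] ⇒ blocked
Since every path is blocked, d-separation holds.

Yes — D and W are d-separated given {F, V}.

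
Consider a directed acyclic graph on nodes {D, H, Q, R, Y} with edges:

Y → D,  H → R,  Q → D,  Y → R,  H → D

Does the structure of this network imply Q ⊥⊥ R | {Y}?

Yes

There are 2 undirected paths between Q and R; checking each against the conditioning set {Y}:
  1. Q → D ← Y → R — D:collider[blocks]; Y:fork[blocks] ⇒ blocked
  2. Q → D ← H → R — D:collider[blocks]; H:fork[open] ⇒ blocked
All paths are blocked; Q ⊥ R | {Y} holds.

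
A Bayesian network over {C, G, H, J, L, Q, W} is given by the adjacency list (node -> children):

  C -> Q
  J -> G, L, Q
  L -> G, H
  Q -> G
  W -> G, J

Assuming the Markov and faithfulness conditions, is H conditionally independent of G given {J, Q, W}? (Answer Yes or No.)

No

We examine all 4 paths between H and G:
Path 1: H ← L ← J ← W → G
  J is a chain here and J is conditioned on, so the path is blocked at J.
Path 2: H ← L ← J → Q → G
  J is a fork here and J is conditioned on, so the path is blocked at J.
Path 3: H ← L ← J → G
  J is a fork here and J is conditioned on, so the path is blocked at J.
Path 4: H ← L → G
  L is a fork and L is not conditioned on — no node blocks this path, so it is active.
Because an active path exists, H and G are not d-separated.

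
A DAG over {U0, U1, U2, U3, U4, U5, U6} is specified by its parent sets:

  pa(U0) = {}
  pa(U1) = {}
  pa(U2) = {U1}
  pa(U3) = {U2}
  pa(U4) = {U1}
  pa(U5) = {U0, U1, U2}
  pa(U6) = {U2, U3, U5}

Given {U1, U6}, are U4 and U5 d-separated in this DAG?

We examine all 4 paths between U4 and U5:
Path 1: U4 ← U1 → U5
  U1 is a fork here and U1 is conditioned on, so the path is blocked at U1.
Path 2: U4 ← U1 → U2 → U6 ← U5
  U1 is a fork here and U1 is conditioned on, so the path is blocked at U1.
Path 3: U4 ← U1 → U2 → U3 → U6 ← U5
  U1 is a fork here and U1 is conditioned on, so the path is blocked at U1.
Path 4: U4 ← U1 → U2 → U5
  U1 is a fork here and U1 is conditioned on, so the path is blocked at U1.
Since every path is blocked, d-separation holds.

Yes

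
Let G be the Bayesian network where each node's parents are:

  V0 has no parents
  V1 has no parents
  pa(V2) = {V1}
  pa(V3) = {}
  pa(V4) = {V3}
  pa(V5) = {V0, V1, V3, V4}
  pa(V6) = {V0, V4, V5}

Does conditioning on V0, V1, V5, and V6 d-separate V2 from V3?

Yes — V2 and V3 are d-separated given {V0, V1, V5, V6}.

We examine all 4 paths between V2 and V3:
  1. V2 ← V1 → V5 ← V4 ← V3 — V1:fork[blocks]; V5:collider[open]; V4:chain[open] ⇒ blocked
  2. V2 ← V1 → V5 ← V3 — V1:fork[blocks]; V5:collider[open] ⇒ blocked
  3. V2 ← V1 → V5 → V6 ← V4 ← V3 — V1:fork[blocks]; V5:chain[blocks]; V6:collider[open]; V4:chain[open] ⇒ blocked
  4. V2 ← V1 → V5 ← V0 → V6 ← V4 ← V3 — V1:fork[blocks]; V5:collider[open]; V0:fork[blocks]; V6:collider[open]; V4:chain[open] ⇒ blocked
All paths are blocked; V2 ⊥ V3 | {V0, V1, V5, V6} holds.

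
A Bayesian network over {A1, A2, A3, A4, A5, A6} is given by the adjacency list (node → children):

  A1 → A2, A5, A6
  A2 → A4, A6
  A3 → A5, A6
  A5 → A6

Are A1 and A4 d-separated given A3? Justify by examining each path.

Enumerating the 4 paths from A1 to A4 and testing each for blocking by {A3}:
  1. A1 → A2 → A4 — A2:chain[open] ⇒ active
  2. A1 → A5 ← A3 → A6 ← A2 → A4 — A5:collider[blocks]; A3:fork[blocks]; A6:collider[blocks]; A2:fork[open] ⇒ blocked
  3. A1 → A5 → A6 ← A2 → A4 — A5:chain[open]; A6:collider[blocks]; A2:fork[open] ⇒ blocked
  4. A1 → A6 ← A2 → A4 — A6:collider[blocks]; A2:fork[open] ⇒ blocked
At least one path is unblocked, so d-separation fails.

No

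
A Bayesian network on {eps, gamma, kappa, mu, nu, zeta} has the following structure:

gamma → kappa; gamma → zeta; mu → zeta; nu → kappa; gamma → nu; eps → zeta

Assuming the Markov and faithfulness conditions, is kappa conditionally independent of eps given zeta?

No

There are 2 undirected paths between kappa and eps; checking each against the conditioning set {zeta}:
Path 1: kappa ← nu ← gamma → zeta ← eps
  nu is a chain and nu is not conditioned on; gamma is a fork and gamma is not conditioned on; zeta is a collider and zeta is conditioned on, which opens it — no node blocks this path, so it is active.
Path 2: kappa ← gamma → zeta ← eps
  gamma is a fork and gamma is not conditioned on; zeta is a collider and zeta is conditioned on, which opens it — no node blocks this path, so it is active.
At least one path is unblocked, so d-separation fails.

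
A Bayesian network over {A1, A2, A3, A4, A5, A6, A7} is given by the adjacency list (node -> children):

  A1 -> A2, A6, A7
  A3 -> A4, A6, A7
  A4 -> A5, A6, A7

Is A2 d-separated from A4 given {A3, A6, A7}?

6 paths connect A2 and A4; each must be blocked for d-separation to hold:
Path 1: A2 ← A1 → A6 ← A4
  A1 is a fork and A1 is not conditioned on; A6 is a collider and A6 is conditioned on, which opens it — no node blocks this path, so it is active.
Path 2: A2 ← A1 → A6 ← A3 → A4
  A3 is a fork here and A3 is conditioned on, so the path is blocked at A3.
Path 3: A2 ← A1 → A6 ← A3 → A7 ← A4
  A3 is a fork here and A3 is conditioned on, so the path is blocked at A3.
Path 4: A2 ← A1 → A7 ← A4
  A1 is a fork and A1 is not conditioned on; A7 is a collider and A7 is conditioned on, which opens it — no node blocks this path, so it is active.
Path 5: A2 ← A1 → A7 ← A3 → A6 ← A4
  A3 is a fork here and A3 is conditioned on, so the path is blocked at A3.
Path 6: A2 ← A1 → A7 ← A3 → A4
  A3 is a fork here and A3 is conditioned on, so the path is blocked at A3.
At least one path is unblocked, so d-separation fails.

No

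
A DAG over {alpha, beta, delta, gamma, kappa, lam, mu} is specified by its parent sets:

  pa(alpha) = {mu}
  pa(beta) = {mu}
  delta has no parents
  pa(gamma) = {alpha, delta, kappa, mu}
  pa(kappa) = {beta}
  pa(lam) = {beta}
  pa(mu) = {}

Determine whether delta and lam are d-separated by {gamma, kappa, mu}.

Yes

There are 3 undirected paths between delta and lam; checking each against the conditioning set {gamma, kappa, mu}:
Path 1: delta → gamma ← mu → beta → lam
  mu is a fork here and mu is conditioned on, so the path is blocked at mu.
Path 2: delta → gamma ← kappa ← beta → lam
  kappa is a chain here and kappa is conditioned on, so the path is blocked at kappa.
Path 3: delta → gamma ← alpha ← mu → beta → lam
  mu is a fork here and mu is conditioned on, so the path is blocked at mu.
All paths are blocked; delta ⊥ lam | {gamma, kappa, mu} holds.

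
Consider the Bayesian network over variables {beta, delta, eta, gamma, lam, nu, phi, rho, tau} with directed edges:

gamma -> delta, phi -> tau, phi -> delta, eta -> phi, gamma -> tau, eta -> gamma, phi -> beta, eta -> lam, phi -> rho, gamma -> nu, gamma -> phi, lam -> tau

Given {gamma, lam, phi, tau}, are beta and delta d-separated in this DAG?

Yes — beta and delta are d-separated given {gamma, lam, phi, tau}.

There are 6 undirected paths between beta and delta; checking each against the conditioning set {gamma, lam, phi, tau}:
  1. beta ← phi → tau ← lam ← eta → gamma → delta — phi:fork[blocks]; tau:collider[open]; lam:chain[blocks]; eta:fork[open]; gamma:chain[blocks] ⇒ blocked
  2. beta ← phi → tau ← gamma → delta — phi:fork[blocks]; tau:collider[open]; gamma:fork[blocks] ⇒ blocked
  3. beta ← phi ← gamma → delta — phi:chain[blocks]; gamma:fork[blocks] ⇒ blocked
  4. beta ← phi → delta — phi:fork[blocks] ⇒ blocked
  5. beta ← phi ← eta → lam → tau ← gamma → delta — phi:chain[blocks]; eta:fork[open]; lam:chain[blocks]; tau:collider[open]; gamma:fork[blocks] ⇒ blocked
  6. beta ← phi ← eta → gamma → delta — phi:chain[blocks]; eta:fork[open]; gamma:chain[blocks] ⇒ blocked
Since every path is blocked, d-separation holds.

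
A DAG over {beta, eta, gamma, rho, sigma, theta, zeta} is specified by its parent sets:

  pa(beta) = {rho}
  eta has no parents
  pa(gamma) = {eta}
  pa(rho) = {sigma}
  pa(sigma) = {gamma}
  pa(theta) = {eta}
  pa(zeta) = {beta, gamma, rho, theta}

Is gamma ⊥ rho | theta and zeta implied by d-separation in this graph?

We examine all 5 paths between gamma and rho:
  1. gamma ← eta → theta → zeta ← rho — eta:fork[open]; theta:chain[blocks]; zeta:collider[open] ⇒ blocked
  2. gamma ← eta → theta → zeta ← beta ← rho — eta:fork[open]; theta:chain[blocks]; zeta:collider[open]; beta:chain[open] ⇒ blocked
  3. gamma → sigma → rho — sigma:chain[open] ⇒ active
  4. gamma → zeta ← rho — zeta:collider[open] ⇒ active
  5. gamma → zeta ← beta ← rho — zeta:collider[open]; beta:chain[open] ⇒ active
Because an active path exists, gamma and rho are not d-separated.

No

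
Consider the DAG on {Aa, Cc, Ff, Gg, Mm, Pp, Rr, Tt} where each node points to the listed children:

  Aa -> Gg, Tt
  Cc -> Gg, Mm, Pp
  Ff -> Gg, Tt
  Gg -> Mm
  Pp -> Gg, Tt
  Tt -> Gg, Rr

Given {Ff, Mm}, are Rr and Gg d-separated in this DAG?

We examine all 6 paths between Rr and Gg:
Path 1: Rr ← Tt → Gg
  Tt is a fork and Tt is not conditioned on — no node blocks this path, so it is active.
Path 2: Rr ← Tt ← Pp → Gg
  Tt is a chain and Tt is not conditioned on; Pp is a fork and Pp is not conditioned on — no node blocks this path, so it is active.
Path 3: Rr ← Tt ← Pp ← Cc → Gg
  Tt is a chain and Tt is not conditioned on; Pp is a chain and Pp is not conditioned on; Cc is a fork and Cc is not conditioned on — no node blocks this path, so it is active.
Path 4: Rr ← Tt ← Pp ← Cc → Mm ← Gg
  Tt is a chain and Tt is not conditioned on; Pp is a chain and Pp is not conditioned on; Cc is a fork and Cc is not conditioned on; Mm is a collider and Mm is conditioned on, which opens it — no node blocks this path, so it is active.
Path 5: Rr ← Tt ← Ff → Gg
  Ff is a fork here and Ff is conditioned on, so the path is blocked at Ff.
Path 6: Rr ← Tt ← Aa → Gg
  Tt is a chain and Tt is not conditioned on; Aa is a fork and Aa is not conditioned on — no node blocks this path, so it is active.
Since the path Rr ← Tt → Gg is active, Rr and Gg are not d-separated given {Ff, Mm}.

No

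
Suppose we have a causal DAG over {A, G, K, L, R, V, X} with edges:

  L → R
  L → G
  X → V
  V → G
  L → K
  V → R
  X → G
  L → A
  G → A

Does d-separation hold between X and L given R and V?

We examine all 6 paths between X and L:
  1. X → G ← L — G:collider[blocks] ⇒ blocked
  2. X → G → A ← L — G:chain[open]; A:collider[blocks] ⇒ blocked
  3. X → G ← V → R ← L — G:collider[blocks]; V:fork[blocks]; R:collider[open] ⇒ blocked
  4. X → V → G ← L — V:chain[blocks]; G:collider[blocks] ⇒ blocked
  5. X → V → G → A ← L — V:chain[blocks]; G:chain[open]; A:collider[blocks] ⇒ blocked
  6. X → V → R ← L — V:chain[blocks]; R:collider[open] ⇒ blocked
All paths are blocked; X ⊥ L | {R, V} holds.

Yes — X and L are d-separated given {R, V}.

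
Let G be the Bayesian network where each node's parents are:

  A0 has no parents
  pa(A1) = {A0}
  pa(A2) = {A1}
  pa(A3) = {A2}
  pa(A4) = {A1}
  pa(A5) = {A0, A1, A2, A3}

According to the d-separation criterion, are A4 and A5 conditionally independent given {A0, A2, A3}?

No

4 paths connect A4 and A5; each must be blocked for d-separation to hold:
Path 1: A4 ← A1 → A2 → A3 → A5
  A2 is a chain here and A2 is conditioned on, so the path is blocked at A2.
Path 2: A4 ← A1 → A2 → A5
  A2 is a chain here and A2 is conditioned on, so the path is blocked at A2.
Path 3: A4 ← A1 ← A0 → A5
  A0 is a fork here and A0 is conditioned on, so the path is blocked at A0.
Path 4: A4 ← A1 → A5
  A1 is a fork and A1 is not conditioned on — no node blocks this path, so it is active.
At least one path is unblocked, so d-separation fails.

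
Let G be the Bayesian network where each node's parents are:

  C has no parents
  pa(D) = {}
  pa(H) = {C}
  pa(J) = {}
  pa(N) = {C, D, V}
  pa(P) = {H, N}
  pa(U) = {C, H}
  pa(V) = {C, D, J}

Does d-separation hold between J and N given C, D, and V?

Yes — J and N are d-separated given {C, D, V}.

5 paths connect J and N; each must be blocked for d-separation to hold:
  1. J → V → N — V:chain[blocks] ⇒ blocked
  2. J → V ← D → N — V:collider[open]; D:fork[blocks] ⇒ blocked
  3. J → V ← C → U ← H → P ← N — V:collider[open]; C:fork[blocks]; U:collider[blocks]; H:fork[open]; P:collider[blocks] ⇒ blocked
  4. J → V ← C → N — V:collider[open]; C:fork[blocks] ⇒ blocked
  5. J → V ← C → H → P ← N — V:collider[open]; C:fork[blocks]; H:chain[open]; P:collider[blocks] ⇒ blocked
Since every path is blocked, d-separation holds.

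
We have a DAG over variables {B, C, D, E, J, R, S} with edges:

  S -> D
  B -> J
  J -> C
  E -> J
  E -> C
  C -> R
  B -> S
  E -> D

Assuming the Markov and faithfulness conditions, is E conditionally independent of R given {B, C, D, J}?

Yes

Enumerating the 3 paths from E to R and testing each for blocking by {B, C, D, J}:
Path 1: E → C → R
  C is a chain here and C is conditioned on, so the path is blocked at C.
Path 2: E → J → C → R
  J is a chain here and J is conditioned on, so the path is blocked at J.
Path 3: E → D ← S ← B → J → C → R
  B is a fork here and B is conditioned on, so the path is blocked at B.
Since every path is blocked, d-separation holds.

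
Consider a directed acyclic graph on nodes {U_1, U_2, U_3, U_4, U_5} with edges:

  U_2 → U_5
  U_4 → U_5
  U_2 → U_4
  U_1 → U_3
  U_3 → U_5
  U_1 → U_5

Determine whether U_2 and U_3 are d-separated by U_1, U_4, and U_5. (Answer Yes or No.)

No — U_2 and U_3 are not d-separated given {U_1, U_4, U_5}.

We examine all 4 paths between U_2 and U_3:
  1. U_2 → U_4 → U_5 ← U_3 — U_4:chain[blocks]; U_5:collider[open] ⇒ blocked
  2. U_2 → U_4 → U_5 ← U_1 → U_3 — U_4:chain[blocks]; U_5:collider[open]; U_1:fork[blocks] ⇒ blocked
  3. U_2 → U_5 ← U_3 — U_5:collider[open] ⇒ active
  4. U_2 → U_5 ← U_1 → U_3 — U_5:collider[open]; U_1:fork[blocks] ⇒ blocked
At least one path is unblocked, so d-separation fails.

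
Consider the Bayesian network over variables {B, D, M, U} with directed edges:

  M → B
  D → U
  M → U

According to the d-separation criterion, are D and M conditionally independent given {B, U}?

No — D and M are not d-separated given {B, U}.

The only undirected path from D to M is:
  1. D → U ← M — U:collider[open] ⇒ active
Because an active path exists, D and M are not d-separated.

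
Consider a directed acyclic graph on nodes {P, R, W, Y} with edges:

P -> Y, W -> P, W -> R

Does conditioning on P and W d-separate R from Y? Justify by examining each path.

Only one path connects R and Y:
  1. R ← W → P → Y — W:fork[blocks]; P:chain[blocks] ⇒ blocked
Since every path is blocked, d-separation holds.

Yes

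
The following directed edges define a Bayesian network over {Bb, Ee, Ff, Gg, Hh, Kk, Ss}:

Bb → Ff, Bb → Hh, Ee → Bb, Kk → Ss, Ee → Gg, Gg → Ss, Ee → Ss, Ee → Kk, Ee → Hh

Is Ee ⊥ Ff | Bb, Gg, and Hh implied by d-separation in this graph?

Yes

2 paths connect Ee and Ff; each must be blocked for d-separation to hold:
Path 1: Ee → Hh ← Bb → Ff
  Bb is a fork here and Bb is conditioned on, so the path is blocked at Bb.
Path 2: Ee → Bb → Ff
  Bb is a chain here and Bb is conditioned on, so the path is blocked at Bb.
Every path is blocked, so Ee and Ff are d-separated given {Bb, Gg, Hh}.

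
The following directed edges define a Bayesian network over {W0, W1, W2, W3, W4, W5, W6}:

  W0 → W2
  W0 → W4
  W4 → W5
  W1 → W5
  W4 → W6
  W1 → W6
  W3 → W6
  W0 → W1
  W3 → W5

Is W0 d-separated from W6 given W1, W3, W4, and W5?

We examine all 6 paths between W0 and W6:
Path 1: W0 → W1 → W5 ← W3 → W6
  W1 is a chain here and W1 is conditioned on, so the path is blocked at W1.
Path 2: W0 → W1 → W5 ← W4 → W6
  W1 is a chain here and W1 is conditioned on, so the path is blocked at W1.
Path 3: W0 → W1 → W6
  W1 is a chain here and W1 is conditioned on, so the path is blocked at W1.
Path 4: W0 → W4 → W5 ← W1 → W6
  W4 is a chain here and W4 is conditioned on, so the path is blocked at W4.
Path 5: W0 → W4 → W5 ← W3 → W6
  W4 is a chain here and W4 is conditioned on, so the path is blocked at W4.
Path 6: W0 → W4 → W6
  W4 is a chain here and W4 is conditioned on, so the path is blocked at W4.
Every path is blocked, so W0 and W6 are d-separated given {W1, W3, W4, W5}.

Yes — W0 and W6 are d-separated given {W1, W3, W4, W5}.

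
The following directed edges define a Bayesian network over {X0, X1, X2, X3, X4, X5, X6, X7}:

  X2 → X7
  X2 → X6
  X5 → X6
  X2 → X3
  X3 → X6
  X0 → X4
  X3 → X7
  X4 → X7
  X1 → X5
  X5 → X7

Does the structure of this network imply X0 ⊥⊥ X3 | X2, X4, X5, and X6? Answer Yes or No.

5 paths connect X0 and X3; each must be blocked for d-separation to hold:
  1. X0 → X4 → X7 ← X2 → X6 ← X3 — X4:chain[blocks]; X7:collider[blocks]; X2:fork[blocks]; X6:collider[open] ⇒ blocked
  2. X0 → X4 → X7 ← X2 → X3 — X4:chain[blocks]; X7:collider[blocks]; X2:fork[blocks] ⇒ blocked
  3. X0 → X4 → X7 ← X3 — X4:chain[blocks]; X7:collider[blocks] ⇒ blocked
  4. X0 → X4 → X7 ← X5 → X6 ← X2 → X3 — X4:chain[blocks]; X7:collider[blocks]; X5:fork[blocks]; X6:collider[open]; X2:fork[blocks] ⇒ blocked
  5. X0 → X4 → X7 ← X5 → X6 ← X3 — X4:chain[blocks]; X7:collider[blocks]; X5:fork[blocks]; X6:collider[open] ⇒ blocked
Every path is blocked, so X0 and X3 are d-separated given {X2, X4, X5, X6}.

Yes — X0 and X3 are d-separated given {X2, X4, X5, X6}.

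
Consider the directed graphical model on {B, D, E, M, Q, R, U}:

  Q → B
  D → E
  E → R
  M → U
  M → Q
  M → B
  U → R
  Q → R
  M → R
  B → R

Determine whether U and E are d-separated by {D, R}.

No

6 paths connect U and E; each must be blocked for d-separation to hold:
Path 1: U → R ← E
  R is a collider and R is conditioned on, which opens it — no node blocks this path, so it is active.
Path 2: U ← M → Q → R ← E
  M is a fork and M is not conditioned on; Q is a chain and Q is not conditioned on; R is a collider and R is conditioned on, which opens it — no node blocks this path, so it is active.
Path 3: U ← M → Q → B → R ← E
  M is a fork and M is not conditioned on; Q is a chain and Q is not conditioned on; B is a chain and B is not conditioned on; R is a collider and R is conditioned on, which opens it — no node blocks this path, so it is active.
Path 4: U ← M → R ← E
  M is a fork and M is not conditioned on; R is a collider and R is conditioned on, which opens it — no node blocks this path, so it is active.
Path 5: U ← M → B ← Q → R ← E
  M is a fork and M is not conditioned on; B is a collider and its descendant R is conditioned on, which opens it; Q is a fork and Q is not conditioned on; R is a collider and R is conditioned on, which opens it — no node blocks this path, so it is active.
Path 6: U ← M → B → R ← E
  M is a fork and M is not conditioned on; B is a chain and B is not conditioned on; R is a collider and R is conditioned on, which opens it — no node blocks this path, so it is active.
Because an active path exists, U and E are not d-separated.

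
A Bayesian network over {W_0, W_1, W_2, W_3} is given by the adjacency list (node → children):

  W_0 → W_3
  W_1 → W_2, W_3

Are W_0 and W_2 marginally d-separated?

There is one path between W_0 and W_2:
Path 1: W_0 → W_3 ← W_1 → W_2
  W_3 is a collider here and neither W_3 nor any of its descendants is conditioned on, so the collider stays closed — the path is blocked at W_3.
All paths are blocked; W_0 ⊥ W_2 | ∅ holds.

Yes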